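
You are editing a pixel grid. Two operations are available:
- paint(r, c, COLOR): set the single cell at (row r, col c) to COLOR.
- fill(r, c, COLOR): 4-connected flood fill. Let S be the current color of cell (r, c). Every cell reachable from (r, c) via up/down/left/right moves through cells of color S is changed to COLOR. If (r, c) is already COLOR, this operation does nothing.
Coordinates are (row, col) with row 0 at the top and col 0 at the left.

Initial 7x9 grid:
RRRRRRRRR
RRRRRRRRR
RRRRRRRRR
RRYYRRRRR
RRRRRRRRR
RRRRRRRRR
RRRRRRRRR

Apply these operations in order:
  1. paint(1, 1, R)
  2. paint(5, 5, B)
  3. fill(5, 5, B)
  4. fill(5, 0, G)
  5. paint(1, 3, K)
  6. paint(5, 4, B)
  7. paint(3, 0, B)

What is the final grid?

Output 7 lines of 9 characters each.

After op 1 paint(1,1,R):
RRRRRRRRR
RRRRRRRRR
RRRRRRRRR
RRYYRRRRR
RRRRRRRRR
RRRRRRRRR
RRRRRRRRR
After op 2 paint(5,5,B):
RRRRRRRRR
RRRRRRRRR
RRRRRRRRR
RRYYRRRRR
RRRRRRRRR
RRRRRBRRR
RRRRRRRRR
After op 3 fill(5,5,B) [0 cells changed]:
RRRRRRRRR
RRRRRRRRR
RRRRRRRRR
RRYYRRRRR
RRRRRRRRR
RRRRRBRRR
RRRRRRRRR
After op 4 fill(5,0,G) [60 cells changed]:
GGGGGGGGG
GGGGGGGGG
GGGGGGGGG
GGYYGGGGG
GGGGGGGGG
GGGGGBGGG
GGGGGGGGG
After op 5 paint(1,3,K):
GGGGGGGGG
GGGKGGGGG
GGGGGGGGG
GGYYGGGGG
GGGGGGGGG
GGGGGBGGG
GGGGGGGGG
After op 6 paint(5,4,B):
GGGGGGGGG
GGGKGGGGG
GGGGGGGGG
GGYYGGGGG
GGGGGGGGG
GGGGBBGGG
GGGGGGGGG
After op 7 paint(3,0,B):
GGGGGGGGG
GGGKGGGGG
GGGGGGGGG
BGYYGGGGG
GGGGGGGGG
GGGGBBGGG
GGGGGGGGG

Answer: GGGGGGGGG
GGGKGGGGG
GGGGGGGGG
BGYYGGGGG
GGGGGGGGG
GGGGBBGGG
GGGGGGGGG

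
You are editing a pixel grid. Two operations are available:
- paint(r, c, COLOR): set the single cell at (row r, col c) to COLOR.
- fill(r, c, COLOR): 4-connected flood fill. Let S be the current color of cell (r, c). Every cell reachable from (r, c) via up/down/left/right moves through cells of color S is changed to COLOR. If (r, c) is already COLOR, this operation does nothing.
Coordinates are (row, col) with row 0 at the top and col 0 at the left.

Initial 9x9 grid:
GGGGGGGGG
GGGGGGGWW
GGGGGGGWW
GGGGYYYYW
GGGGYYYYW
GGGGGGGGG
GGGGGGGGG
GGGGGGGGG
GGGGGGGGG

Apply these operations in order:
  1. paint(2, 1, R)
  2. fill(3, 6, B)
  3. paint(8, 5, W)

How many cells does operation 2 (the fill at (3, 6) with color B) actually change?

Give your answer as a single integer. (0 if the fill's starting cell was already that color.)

After op 1 paint(2,1,R):
GGGGGGGGG
GGGGGGGWW
GRGGGGGWW
GGGGYYYYW
GGGGYYYYW
GGGGGGGGG
GGGGGGGGG
GGGGGGGGG
GGGGGGGGG
After op 2 fill(3,6,B) [8 cells changed]:
GGGGGGGGG
GGGGGGGWW
GRGGGGGWW
GGGGBBBBW
GGGGBBBBW
GGGGGGGGG
GGGGGGGGG
GGGGGGGGG
GGGGGGGGG

Answer: 8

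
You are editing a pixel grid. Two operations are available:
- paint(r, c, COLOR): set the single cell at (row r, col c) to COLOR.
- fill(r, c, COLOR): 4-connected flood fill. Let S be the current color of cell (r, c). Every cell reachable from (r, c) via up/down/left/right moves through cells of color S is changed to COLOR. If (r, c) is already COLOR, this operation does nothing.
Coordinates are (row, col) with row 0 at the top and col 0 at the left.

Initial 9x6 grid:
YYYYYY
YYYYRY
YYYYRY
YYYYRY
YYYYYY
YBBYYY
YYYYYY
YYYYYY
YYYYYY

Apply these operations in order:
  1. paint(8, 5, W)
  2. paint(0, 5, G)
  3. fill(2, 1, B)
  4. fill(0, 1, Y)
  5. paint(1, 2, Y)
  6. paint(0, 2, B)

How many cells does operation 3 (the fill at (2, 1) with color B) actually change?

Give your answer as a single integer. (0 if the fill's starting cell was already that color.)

Answer: 47

Derivation:
After op 1 paint(8,5,W):
YYYYYY
YYYYRY
YYYYRY
YYYYRY
YYYYYY
YBBYYY
YYYYYY
YYYYYY
YYYYYW
After op 2 paint(0,5,G):
YYYYYG
YYYYRY
YYYYRY
YYYYRY
YYYYYY
YBBYYY
YYYYYY
YYYYYY
YYYYYW
After op 3 fill(2,1,B) [47 cells changed]:
BBBBBG
BBBBRB
BBBBRB
BBBBRB
BBBBBB
BBBBBB
BBBBBB
BBBBBB
BBBBBW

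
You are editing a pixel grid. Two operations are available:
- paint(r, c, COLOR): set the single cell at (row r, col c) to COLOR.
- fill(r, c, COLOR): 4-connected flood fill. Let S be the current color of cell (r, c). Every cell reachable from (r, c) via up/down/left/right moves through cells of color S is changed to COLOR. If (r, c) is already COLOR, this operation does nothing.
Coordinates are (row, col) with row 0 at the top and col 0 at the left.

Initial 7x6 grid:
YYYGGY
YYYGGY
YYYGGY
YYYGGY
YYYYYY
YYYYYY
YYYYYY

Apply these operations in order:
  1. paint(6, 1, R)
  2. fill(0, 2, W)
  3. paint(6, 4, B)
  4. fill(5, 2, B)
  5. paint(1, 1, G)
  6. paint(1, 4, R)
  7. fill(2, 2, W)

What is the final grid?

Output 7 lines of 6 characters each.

After op 1 paint(6,1,R):
YYYGGY
YYYGGY
YYYGGY
YYYGGY
YYYYYY
YYYYYY
YRYYYY
After op 2 fill(0,2,W) [33 cells changed]:
WWWGGW
WWWGGW
WWWGGW
WWWGGW
WWWWWW
WWWWWW
WRWWWW
After op 3 paint(6,4,B):
WWWGGW
WWWGGW
WWWGGW
WWWGGW
WWWWWW
WWWWWW
WRWWBW
After op 4 fill(5,2,B) [32 cells changed]:
BBBGGB
BBBGGB
BBBGGB
BBBGGB
BBBBBB
BBBBBB
BRBBBB
After op 5 paint(1,1,G):
BBBGGB
BGBGGB
BBBGGB
BBBGGB
BBBBBB
BBBBBB
BRBBBB
After op 6 paint(1,4,R):
BBBGGB
BGBGRB
BBBGGB
BBBGGB
BBBBBB
BBBBBB
BRBBBB
After op 7 fill(2,2,W) [32 cells changed]:
WWWGGW
WGWGRW
WWWGGW
WWWGGW
WWWWWW
WWWWWW
WRWWWW

Answer: WWWGGW
WGWGRW
WWWGGW
WWWGGW
WWWWWW
WWWWWW
WRWWWW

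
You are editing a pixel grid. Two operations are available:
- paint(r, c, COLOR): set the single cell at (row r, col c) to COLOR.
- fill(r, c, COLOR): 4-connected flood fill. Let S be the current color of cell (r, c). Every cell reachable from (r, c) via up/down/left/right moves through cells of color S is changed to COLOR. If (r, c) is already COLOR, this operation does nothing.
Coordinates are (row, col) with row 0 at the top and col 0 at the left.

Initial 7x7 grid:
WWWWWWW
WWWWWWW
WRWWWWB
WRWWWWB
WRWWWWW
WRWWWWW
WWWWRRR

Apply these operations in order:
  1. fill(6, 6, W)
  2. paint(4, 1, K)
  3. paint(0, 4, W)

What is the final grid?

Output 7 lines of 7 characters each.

Answer: WWWWWWW
WWWWWWW
WRWWWWB
WRWWWWB
WKWWWWW
WRWWWWW
WWWWWWW

Derivation:
After op 1 fill(6,6,W) [3 cells changed]:
WWWWWWW
WWWWWWW
WRWWWWB
WRWWWWB
WRWWWWW
WRWWWWW
WWWWWWW
After op 2 paint(4,1,K):
WWWWWWW
WWWWWWW
WRWWWWB
WRWWWWB
WKWWWWW
WRWWWWW
WWWWWWW
After op 3 paint(0,4,W):
WWWWWWW
WWWWWWW
WRWWWWB
WRWWWWB
WKWWWWW
WRWWWWW
WWWWWWW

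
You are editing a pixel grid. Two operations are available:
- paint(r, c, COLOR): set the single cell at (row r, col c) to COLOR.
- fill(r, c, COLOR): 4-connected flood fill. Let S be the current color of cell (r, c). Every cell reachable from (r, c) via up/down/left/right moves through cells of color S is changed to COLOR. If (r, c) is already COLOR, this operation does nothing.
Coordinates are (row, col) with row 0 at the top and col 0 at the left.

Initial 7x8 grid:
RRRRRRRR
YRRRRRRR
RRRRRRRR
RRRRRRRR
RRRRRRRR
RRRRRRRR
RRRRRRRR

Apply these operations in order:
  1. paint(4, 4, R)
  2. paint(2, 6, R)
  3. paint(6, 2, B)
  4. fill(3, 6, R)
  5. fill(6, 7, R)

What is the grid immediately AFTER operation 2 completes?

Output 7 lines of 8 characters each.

After op 1 paint(4,4,R):
RRRRRRRR
YRRRRRRR
RRRRRRRR
RRRRRRRR
RRRRRRRR
RRRRRRRR
RRRRRRRR
After op 2 paint(2,6,R):
RRRRRRRR
YRRRRRRR
RRRRRRRR
RRRRRRRR
RRRRRRRR
RRRRRRRR
RRRRRRRR

Answer: RRRRRRRR
YRRRRRRR
RRRRRRRR
RRRRRRRR
RRRRRRRR
RRRRRRRR
RRRRRRRR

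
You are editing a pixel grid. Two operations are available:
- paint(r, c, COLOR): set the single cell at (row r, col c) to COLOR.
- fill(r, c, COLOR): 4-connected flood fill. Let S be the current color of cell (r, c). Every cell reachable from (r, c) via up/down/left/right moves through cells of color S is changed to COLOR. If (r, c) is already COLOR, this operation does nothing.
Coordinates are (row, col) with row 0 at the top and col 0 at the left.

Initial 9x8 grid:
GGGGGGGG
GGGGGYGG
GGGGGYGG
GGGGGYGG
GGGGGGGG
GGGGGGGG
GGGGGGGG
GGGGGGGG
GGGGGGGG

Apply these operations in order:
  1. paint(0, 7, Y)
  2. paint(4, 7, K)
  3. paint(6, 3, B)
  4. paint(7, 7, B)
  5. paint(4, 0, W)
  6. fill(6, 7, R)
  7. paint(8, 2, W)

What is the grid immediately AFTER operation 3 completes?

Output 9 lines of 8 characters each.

Answer: GGGGGGGY
GGGGGYGG
GGGGGYGG
GGGGGYGG
GGGGGGGK
GGGGGGGG
GGGBGGGG
GGGGGGGG
GGGGGGGG

Derivation:
After op 1 paint(0,7,Y):
GGGGGGGY
GGGGGYGG
GGGGGYGG
GGGGGYGG
GGGGGGGG
GGGGGGGG
GGGGGGGG
GGGGGGGG
GGGGGGGG
After op 2 paint(4,7,K):
GGGGGGGY
GGGGGYGG
GGGGGYGG
GGGGGYGG
GGGGGGGK
GGGGGGGG
GGGGGGGG
GGGGGGGG
GGGGGGGG
After op 3 paint(6,3,B):
GGGGGGGY
GGGGGYGG
GGGGGYGG
GGGGGYGG
GGGGGGGK
GGGGGGGG
GGGBGGGG
GGGGGGGG
GGGGGGGG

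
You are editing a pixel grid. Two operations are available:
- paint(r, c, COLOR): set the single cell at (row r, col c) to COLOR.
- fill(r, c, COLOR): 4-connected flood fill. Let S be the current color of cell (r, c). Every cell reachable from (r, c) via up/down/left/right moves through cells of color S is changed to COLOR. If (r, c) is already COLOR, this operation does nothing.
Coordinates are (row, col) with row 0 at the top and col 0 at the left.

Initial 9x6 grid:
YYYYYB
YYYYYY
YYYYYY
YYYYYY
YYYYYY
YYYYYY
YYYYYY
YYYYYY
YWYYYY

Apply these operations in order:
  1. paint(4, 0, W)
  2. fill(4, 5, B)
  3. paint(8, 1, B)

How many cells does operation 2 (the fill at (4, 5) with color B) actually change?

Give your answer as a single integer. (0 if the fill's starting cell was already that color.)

Answer: 51

Derivation:
After op 1 paint(4,0,W):
YYYYYB
YYYYYY
YYYYYY
YYYYYY
WYYYYY
YYYYYY
YYYYYY
YYYYYY
YWYYYY
After op 2 fill(4,5,B) [51 cells changed]:
BBBBBB
BBBBBB
BBBBBB
BBBBBB
WBBBBB
BBBBBB
BBBBBB
BBBBBB
BWBBBB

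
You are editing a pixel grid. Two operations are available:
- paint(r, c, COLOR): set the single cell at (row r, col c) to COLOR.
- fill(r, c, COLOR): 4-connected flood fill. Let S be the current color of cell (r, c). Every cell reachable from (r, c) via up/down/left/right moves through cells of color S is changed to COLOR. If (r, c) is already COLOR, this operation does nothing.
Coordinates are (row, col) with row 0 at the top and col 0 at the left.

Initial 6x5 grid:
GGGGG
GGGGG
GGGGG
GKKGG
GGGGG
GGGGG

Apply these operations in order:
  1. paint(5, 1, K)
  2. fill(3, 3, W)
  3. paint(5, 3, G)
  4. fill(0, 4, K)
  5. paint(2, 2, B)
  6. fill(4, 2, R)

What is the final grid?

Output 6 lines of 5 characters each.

Answer: RRRRR
RRRRR
RRBRR
RRRRR
RRRRR
RRRGR

Derivation:
After op 1 paint(5,1,K):
GGGGG
GGGGG
GGGGG
GKKGG
GGGGG
GKGGG
After op 2 fill(3,3,W) [27 cells changed]:
WWWWW
WWWWW
WWWWW
WKKWW
WWWWW
WKWWW
After op 3 paint(5,3,G):
WWWWW
WWWWW
WWWWW
WKKWW
WWWWW
WKWGW
After op 4 fill(0,4,K) [26 cells changed]:
KKKKK
KKKKK
KKKKK
KKKKK
KKKKK
KKKGK
After op 5 paint(2,2,B):
KKKKK
KKKKK
KKBKK
KKKKK
KKKKK
KKKGK
After op 6 fill(4,2,R) [28 cells changed]:
RRRRR
RRRRR
RRBRR
RRRRR
RRRRR
RRRGR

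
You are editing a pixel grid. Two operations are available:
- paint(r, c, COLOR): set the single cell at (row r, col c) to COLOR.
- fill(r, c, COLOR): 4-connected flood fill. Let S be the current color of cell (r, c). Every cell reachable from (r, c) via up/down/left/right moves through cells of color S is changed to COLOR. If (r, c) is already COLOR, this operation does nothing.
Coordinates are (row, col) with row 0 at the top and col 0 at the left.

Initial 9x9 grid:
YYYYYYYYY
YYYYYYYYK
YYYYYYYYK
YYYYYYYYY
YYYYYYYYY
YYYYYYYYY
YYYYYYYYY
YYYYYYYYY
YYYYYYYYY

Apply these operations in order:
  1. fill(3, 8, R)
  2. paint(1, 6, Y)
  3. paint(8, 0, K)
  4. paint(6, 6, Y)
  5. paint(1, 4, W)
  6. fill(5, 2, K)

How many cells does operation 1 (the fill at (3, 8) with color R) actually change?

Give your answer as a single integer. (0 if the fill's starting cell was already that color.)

After op 1 fill(3,8,R) [79 cells changed]:
RRRRRRRRR
RRRRRRRRK
RRRRRRRRK
RRRRRRRRR
RRRRRRRRR
RRRRRRRRR
RRRRRRRRR
RRRRRRRRR
RRRRRRRRR

Answer: 79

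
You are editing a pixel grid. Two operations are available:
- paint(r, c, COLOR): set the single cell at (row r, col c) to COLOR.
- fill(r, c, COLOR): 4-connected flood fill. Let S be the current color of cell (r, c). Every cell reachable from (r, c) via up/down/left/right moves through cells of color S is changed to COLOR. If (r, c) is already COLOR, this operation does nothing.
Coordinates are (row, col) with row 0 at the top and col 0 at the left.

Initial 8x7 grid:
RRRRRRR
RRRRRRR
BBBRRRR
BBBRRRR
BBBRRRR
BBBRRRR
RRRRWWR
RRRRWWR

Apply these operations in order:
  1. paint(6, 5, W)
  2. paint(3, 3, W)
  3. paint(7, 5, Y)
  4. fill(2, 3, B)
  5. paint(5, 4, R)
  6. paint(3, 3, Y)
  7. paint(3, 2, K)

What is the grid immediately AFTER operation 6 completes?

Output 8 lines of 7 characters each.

After op 1 paint(6,5,W):
RRRRRRR
RRRRRRR
BBBRRRR
BBBRRRR
BBBRRRR
BBBRRRR
RRRRWWR
RRRRWWR
After op 2 paint(3,3,W):
RRRRRRR
RRRRRRR
BBBRRRR
BBBWRRR
BBBRRRR
BBBRRRR
RRRRWWR
RRRRWWR
After op 3 paint(7,5,Y):
RRRRRRR
RRRRRRR
BBBRRRR
BBBWRRR
BBBRRRR
BBBRRRR
RRRRWWR
RRRRWYR
After op 4 fill(2,3,B) [39 cells changed]:
BBBBBBB
BBBBBBB
BBBBBBB
BBBWBBB
BBBBBBB
BBBBBBB
BBBBWWB
BBBBWYB
After op 5 paint(5,4,R):
BBBBBBB
BBBBBBB
BBBBBBB
BBBWBBB
BBBBBBB
BBBBRBB
BBBBWWB
BBBBWYB
After op 6 paint(3,3,Y):
BBBBBBB
BBBBBBB
BBBBBBB
BBBYBBB
BBBBBBB
BBBBRBB
BBBBWWB
BBBBWYB

Answer: BBBBBBB
BBBBBBB
BBBBBBB
BBBYBBB
BBBBBBB
BBBBRBB
BBBBWWB
BBBBWYB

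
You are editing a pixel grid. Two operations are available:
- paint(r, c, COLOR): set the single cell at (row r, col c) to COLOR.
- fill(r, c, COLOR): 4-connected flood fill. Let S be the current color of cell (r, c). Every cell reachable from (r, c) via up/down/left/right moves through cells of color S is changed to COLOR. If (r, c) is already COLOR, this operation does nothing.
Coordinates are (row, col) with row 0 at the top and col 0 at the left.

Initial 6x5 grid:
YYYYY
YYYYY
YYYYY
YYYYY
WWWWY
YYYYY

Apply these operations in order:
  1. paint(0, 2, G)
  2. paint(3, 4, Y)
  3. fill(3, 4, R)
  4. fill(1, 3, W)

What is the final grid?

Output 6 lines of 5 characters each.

Answer: WWGWW
WWWWW
WWWWW
WWWWW
WWWWW
WWWWW

Derivation:
After op 1 paint(0,2,G):
YYGYY
YYYYY
YYYYY
YYYYY
WWWWY
YYYYY
After op 2 paint(3,4,Y):
YYGYY
YYYYY
YYYYY
YYYYY
WWWWY
YYYYY
After op 3 fill(3,4,R) [25 cells changed]:
RRGRR
RRRRR
RRRRR
RRRRR
WWWWR
RRRRR
After op 4 fill(1,3,W) [25 cells changed]:
WWGWW
WWWWW
WWWWW
WWWWW
WWWWW
WWWWW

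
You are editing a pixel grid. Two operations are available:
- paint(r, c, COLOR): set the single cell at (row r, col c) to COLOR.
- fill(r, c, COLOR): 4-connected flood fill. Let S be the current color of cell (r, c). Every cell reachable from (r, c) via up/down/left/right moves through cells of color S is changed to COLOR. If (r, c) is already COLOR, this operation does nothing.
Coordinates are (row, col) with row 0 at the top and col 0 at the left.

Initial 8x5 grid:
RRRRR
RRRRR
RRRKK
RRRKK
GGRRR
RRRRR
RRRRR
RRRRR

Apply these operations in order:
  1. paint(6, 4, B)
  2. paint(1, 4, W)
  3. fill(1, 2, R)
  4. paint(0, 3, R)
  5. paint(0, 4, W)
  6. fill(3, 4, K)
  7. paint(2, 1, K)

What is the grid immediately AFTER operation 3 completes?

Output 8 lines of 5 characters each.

Answer: RRRRR
RRRRW
RRRKK
RRRKK
GGRRR
RRRRR
RRRRB
RRRRR

Derivation:
After op 1 paint(6,4,B):
RRRRR
RRRRR
RRRKK
RRRKK
GGRRR
RRRRR
RRRRB
RRRRR
After op 2 paint(1,4,W):
RRRRR
RRRRW
RRRKK
RRRKK
GGRRR
RRRRR
RRRRB
RRRRR
After op 3 fill(1,2,R) [0 cells changed]:
RRRRR
RRRRW
RRRKK
RRRKK
GGRRR
RRRRR
RRRRB
RRRRR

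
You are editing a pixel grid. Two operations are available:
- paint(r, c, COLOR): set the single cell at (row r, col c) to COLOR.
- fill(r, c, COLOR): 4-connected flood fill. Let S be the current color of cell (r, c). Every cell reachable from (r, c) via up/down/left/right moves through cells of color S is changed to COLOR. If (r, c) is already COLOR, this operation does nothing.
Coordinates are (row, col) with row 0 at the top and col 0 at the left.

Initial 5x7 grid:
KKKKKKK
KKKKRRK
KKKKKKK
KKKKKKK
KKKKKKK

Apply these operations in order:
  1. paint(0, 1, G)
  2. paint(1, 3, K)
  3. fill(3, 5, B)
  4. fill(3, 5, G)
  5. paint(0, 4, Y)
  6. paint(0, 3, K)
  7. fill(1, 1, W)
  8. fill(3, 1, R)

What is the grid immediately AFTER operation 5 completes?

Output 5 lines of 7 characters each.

Answer: GGGGYGG
GGGGRRG
GGGGGGG
GGGGGGG
GGGGGGG

Derivation:
After op 1 paint(0,1,G):
KGKKKKK
KKKKRRK
KKKKKKK
KKKKKKK
KKKKKKK
After op 2 paint(1,3,K):
KGKKKKK
KKKKRRK
KKKKKKK
KKKKKKK
KKKKKKK
After op 3 fill(3,5,B) [32 cells changed]:
BGBBBBB
BBBBRRB
BBBBBBB
BBBBBBB
BBBBBBB
After op 4 fill(3,5,G) [32 cells changed]:
GGGGGGG
GGGGRRG
GGGGGGG
GGGGGGG
GGGGGGG
After op 5 paint(0,4,Y):
GGGGYGG
GGGGRRG
GGGGGGG
GGGGGGG
GGGGGGG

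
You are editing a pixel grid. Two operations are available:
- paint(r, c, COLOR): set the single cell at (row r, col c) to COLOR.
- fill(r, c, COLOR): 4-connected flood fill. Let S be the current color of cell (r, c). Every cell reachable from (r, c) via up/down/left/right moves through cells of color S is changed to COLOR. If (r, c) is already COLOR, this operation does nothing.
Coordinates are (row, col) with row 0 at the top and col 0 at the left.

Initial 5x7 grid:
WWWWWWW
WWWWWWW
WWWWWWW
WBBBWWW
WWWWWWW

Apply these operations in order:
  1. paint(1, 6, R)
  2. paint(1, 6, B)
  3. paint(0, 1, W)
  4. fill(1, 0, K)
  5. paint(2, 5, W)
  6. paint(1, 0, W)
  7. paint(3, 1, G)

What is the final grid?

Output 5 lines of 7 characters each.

After op 1 paint(1,6,R):
WWWWWWW
WWWWWWR
WWWWWWW
WBBBWWW
WWWWWWW
After op 2 paint(1,6,B):
WWWWWWW
WWWWWWB
WWWWWWW
WBBBWWW
WWWWWWW
After op 3 paint(0,1,W):
WWWWWWW
WWWWWWB
WWWWWWW
WBBBWWW
WWWWWWW
After op 4 fill(1,0,K) [31 cells changed]:
KKKKKKK
KKKKKKB
KKKKKKK
KBBBKKK
KKKKKKK
After op 5 paint(2,5,W):
KKKKKKK
KKKKKKB
KKKKKWK
KBBBKKK
KKKKKKK
After op 6 paint(1,0,W):
KKKKKKK
WKKKKKB
KKKKKWK
KBBBKKK
KKKKKKK
After op 7 paint(3,1,G):
KKKKKKK
WKKKKKB
KKKKKWK
KGBBKKK
KKKKKKK

Answer: KKKKKKK
WKKKKKB
KKKKKWK
KGBBKKK
KKKKKKK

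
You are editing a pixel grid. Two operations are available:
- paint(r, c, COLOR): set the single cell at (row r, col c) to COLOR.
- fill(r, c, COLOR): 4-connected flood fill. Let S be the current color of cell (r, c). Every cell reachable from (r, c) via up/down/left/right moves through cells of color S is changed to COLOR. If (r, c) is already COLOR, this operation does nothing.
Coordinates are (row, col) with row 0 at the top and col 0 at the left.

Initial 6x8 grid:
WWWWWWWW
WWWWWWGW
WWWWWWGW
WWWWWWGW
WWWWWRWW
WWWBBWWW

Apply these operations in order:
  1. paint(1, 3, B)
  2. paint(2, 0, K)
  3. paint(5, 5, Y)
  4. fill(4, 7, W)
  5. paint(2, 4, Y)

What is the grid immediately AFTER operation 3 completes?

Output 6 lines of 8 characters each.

After op 1 paint(1,3,B):
WWWWWWWW
WWWBWWGW
WWWWWWGW
WWWWWWGW
WWWWWRWW
WWWBBWWW
After op 2 paint(2,0,K):
WWWWWWWW
WWWBWWGW
KWWWWWGW
WWWWWWGW
WWWWWRWW
WWWBBWWW
After op 3 paint(5,5,Y):
WWWWWWWW
WWWBWWGW
KWWWWWGW
WWWWWWGW
WWWWWRWW
WWWBBYWW

Answer: WWWWWWWW
WWWBWWGW
KWWWWWGW
WWWWWWGW
WWWWWRWW
WWWBBYWW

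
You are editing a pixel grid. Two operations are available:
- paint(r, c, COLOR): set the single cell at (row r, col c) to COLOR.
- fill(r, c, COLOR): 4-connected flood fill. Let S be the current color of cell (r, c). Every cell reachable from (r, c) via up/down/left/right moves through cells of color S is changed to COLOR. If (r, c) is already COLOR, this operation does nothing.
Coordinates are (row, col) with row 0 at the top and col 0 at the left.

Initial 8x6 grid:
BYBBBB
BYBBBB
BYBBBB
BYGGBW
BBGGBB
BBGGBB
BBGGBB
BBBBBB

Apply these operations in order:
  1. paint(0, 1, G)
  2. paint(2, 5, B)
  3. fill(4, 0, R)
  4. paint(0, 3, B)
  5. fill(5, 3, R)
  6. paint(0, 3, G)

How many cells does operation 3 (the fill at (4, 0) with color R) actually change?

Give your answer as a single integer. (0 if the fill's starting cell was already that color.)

After op 1 paint(0,1,G):
BGBBBB
BYBBBB
BYBBBB
BYGGBW
BBGGBB
BBGGBB
BBGGBB
BBBBBB
After op 2 paint(2,5,B):
BGBBBB
BYBBBB
BYBBBB
BYGGBW
BBGGBB
BBGGBB
BBGGBB
BBBBBB
After op 3 fill(4,0,R) [35 cells changed]:
RGRRRR
RYRRRR
RYRRRR
RYGGRW
RRGGRR
RRGGRR
RRGGRR
RRRRRR

Answer: 35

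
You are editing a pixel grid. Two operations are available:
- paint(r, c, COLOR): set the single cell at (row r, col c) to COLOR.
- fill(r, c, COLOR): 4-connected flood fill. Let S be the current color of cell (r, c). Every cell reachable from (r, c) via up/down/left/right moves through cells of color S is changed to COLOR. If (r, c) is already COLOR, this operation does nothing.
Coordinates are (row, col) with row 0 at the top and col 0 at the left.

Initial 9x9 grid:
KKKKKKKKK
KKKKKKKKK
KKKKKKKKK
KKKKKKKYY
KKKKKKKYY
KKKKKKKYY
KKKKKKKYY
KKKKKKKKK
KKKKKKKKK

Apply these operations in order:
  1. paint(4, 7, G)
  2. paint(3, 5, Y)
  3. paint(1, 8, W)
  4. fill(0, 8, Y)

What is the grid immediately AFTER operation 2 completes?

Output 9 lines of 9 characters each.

Answer: KKKKKKKKK
KKKKKKKKK
KKKKKKKKK
KKKKKYKYY
KKKKKKKGY
KKKKKKKYY
KKKKKKKYY
KKKKKKKKK
KKKKKKKKK

Derivation:
After op 1 paint(4,7,G):
KKKKKKKKK
KKKKKKKKK
KKKKKKKKK
KKKKKKKYY
KKKKKKKGY
KKKKKKKYY
KKKKKKKYY
KKKKKKKKK
KKKKKKKKK
After op 2 paint(3,5,Y):
KKKKKKKKK
KKKKKKKKK
KKKKKKKKK
KKKKKYKYY
KKKKKKKGY
KKKKKKKYY
KKKKKKKYY
KKKKKKKKK
KKKKKKKKK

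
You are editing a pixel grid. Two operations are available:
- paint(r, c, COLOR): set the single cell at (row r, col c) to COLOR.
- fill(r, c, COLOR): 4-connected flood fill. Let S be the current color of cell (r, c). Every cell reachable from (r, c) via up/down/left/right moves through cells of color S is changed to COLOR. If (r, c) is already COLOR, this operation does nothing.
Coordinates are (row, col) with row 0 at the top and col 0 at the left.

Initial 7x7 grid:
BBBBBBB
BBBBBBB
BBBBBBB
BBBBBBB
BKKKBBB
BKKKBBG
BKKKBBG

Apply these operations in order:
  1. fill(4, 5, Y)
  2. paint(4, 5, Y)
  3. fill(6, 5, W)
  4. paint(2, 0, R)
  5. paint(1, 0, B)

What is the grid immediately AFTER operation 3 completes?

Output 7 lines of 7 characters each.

Answer: WWWWWWW
WWWWWWW
WWWWWWW
WWWWWWW
WKKKWWW
WKKKWWG
WKKKWWG

Derivation:
After op 1 fill(4,5,Y) [38 cells changed]:
YYYYYYY
YYYYYYY
YYYYYYY
YYYYYYY
YKKKYYY
YKKKYYG
YKKKYYG
After op 2 paint(4,5,Y):
YYYYYYY
YYYYYYY
YYYYYYY
YYYYYYY
YKKKYYY
YKKKYYG
YKKKYYG
After op 3 fill(6,5,W) [38 cells changed]:
WWWWWWW
WWWWWWW
WWWWWWW
WWWWWWW
WKKKWWW
WKKKWWG
WKKKWWG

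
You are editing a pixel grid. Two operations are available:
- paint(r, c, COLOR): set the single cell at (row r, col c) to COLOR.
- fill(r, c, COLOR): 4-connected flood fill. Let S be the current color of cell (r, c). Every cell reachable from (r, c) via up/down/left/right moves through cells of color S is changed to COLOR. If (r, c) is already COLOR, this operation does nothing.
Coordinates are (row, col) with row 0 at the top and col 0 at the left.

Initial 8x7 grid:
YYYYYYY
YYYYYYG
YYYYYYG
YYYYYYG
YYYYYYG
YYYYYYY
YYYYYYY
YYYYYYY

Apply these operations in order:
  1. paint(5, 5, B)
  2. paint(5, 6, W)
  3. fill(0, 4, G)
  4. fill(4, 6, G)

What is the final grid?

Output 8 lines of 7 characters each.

Answer: GGGGGGG
GGGGGGG
GGGGGGG
GGGGGGG
GGGGGGG
GGGGGBW
GGGGGGG
GGGGGGG

Derivation:
After op 1 paint(5,5,B):
YYYYYYY
YYYYYYG
YYYYYYG
YYYYYYG
YYYYYYG
YYYYYBY
YYYYYYY
YYYYYYY
After op 2 paint(5,6,W):
YYYYYYY
YYYYYYG
YYYYYYG
YYYYYYG
YYYYYYG
YYYYYBW
YYYYYYY
YYYYYYY
After op 3 fill(0,4,G) [50 cells changed]:
GGGGGGG
GGGGGGG
GGGGGGG
GGGGGGG
GGGGGGG
GGGGGBW
GGGGGGG
GGGGGGG
After op 4 fill(4,6,G) [0 cells changed]:
GGGGGGG
GGGGGGG
GGGGGGG
GGGGGGG
GGGGGGG
GGGGGBW
GGGGGGG
GGGGGGG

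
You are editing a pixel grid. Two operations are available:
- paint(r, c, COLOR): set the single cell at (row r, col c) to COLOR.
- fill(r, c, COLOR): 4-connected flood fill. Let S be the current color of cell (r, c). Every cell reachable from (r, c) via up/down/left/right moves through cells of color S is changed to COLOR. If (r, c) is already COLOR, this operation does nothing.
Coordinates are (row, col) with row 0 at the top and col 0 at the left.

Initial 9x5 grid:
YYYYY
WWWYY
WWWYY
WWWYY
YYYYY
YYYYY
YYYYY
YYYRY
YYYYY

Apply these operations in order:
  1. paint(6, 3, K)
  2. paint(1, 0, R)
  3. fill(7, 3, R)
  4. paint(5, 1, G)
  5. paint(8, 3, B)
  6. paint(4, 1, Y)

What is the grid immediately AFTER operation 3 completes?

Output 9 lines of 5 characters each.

After op 1 paint(6,3,K):
YYYYY
WWWYY
WWWYY
WWWYY
YYYYY
YYYYY
YYYKY
YYYRY
YYYYY
After op 2 paint(1,0,R):
YYYYY
RWWYY
WWWYY
WWWYY
YYYYY
YYYYY
YYYKY
YYYRY
YYYYY
After op 3 fill(7,3,R) [0 cells changed]:
YYYYY
RWWYY
WWWYY
WWWYY
YYYYY
YYYYY
YYYKY
YYYRY
YYYYY

Answer: YYYYY
RWWYY
WWWYY
WWWYY
YYYYY
YYYYY
YYYKY
YYYRY
YYYYY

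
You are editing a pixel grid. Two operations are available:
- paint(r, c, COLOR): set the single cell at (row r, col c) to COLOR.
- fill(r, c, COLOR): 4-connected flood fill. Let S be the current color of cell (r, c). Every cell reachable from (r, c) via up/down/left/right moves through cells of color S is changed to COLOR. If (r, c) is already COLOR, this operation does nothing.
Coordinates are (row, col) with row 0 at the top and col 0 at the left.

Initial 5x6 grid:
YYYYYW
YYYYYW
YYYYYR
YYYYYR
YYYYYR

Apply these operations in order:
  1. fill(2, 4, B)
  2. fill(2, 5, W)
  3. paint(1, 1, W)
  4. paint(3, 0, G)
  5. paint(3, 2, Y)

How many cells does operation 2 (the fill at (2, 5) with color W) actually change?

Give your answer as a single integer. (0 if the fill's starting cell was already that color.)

Answer: 3

Derivation:
After op 1 fill(2,4,B) [25 cells changed]:
BBBBBW
BBBBBW
BBBBBR
BBBBBR
BBBBBR
After op 2 fill(2,5,W) [3 cells changed]:
BBBBBW
BBBBBW
BBBBBW
BBBBBW
BBBBBW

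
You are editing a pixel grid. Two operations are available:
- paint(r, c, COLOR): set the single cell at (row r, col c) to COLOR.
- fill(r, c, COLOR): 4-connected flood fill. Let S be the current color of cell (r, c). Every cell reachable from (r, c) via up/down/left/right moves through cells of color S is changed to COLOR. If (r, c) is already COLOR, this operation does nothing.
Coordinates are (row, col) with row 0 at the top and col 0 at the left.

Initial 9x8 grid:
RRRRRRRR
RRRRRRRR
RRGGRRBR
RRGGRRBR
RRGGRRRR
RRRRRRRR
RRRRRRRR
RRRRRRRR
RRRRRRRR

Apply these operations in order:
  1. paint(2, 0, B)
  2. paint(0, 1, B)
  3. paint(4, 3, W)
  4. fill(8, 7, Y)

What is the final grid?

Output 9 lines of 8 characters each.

Answer: YBYYYYYY
YYYYYYYY
BYGGYYBY
YYGGYYBY
YYGWYYYY
YYYYYYYY
YYYYYYYY
YYYYYYYY
YYYYYYYY

Derivation:
After op 1 paint(2,0,B):
RRRRRRRR
RRRRRRRR
BRGGRRBR
RRGGRRBR
RRGGRRRR
RRRRRRRR
RRRRRRRR
RRRRRRRR
RRRRRRRR
After op 2 paint(0,1,B):
RBRRRRRR
RRRRRRRR
BRGGRRBR
RRGGRRBR
RRGGRRRR
RRRRRRRR
RRRRRRRR
RRRRRRRR
RRRRRRRR
After op 3 paint(4,3,W):
RBRRRRRR
RRRRRRRR
BRGGRRBR
RRGGRRBR
RRGWRRRR
RRRRRRRR
RRRRRRRR
RRRRRRRR
RRRRRRRR
After op 4 fill(8,7,Y) [62 cells changed]:
YBYYYYYY
YYYYYYYY
BYGGYYBY
YYGGYYBY
YYGWYYYY
YYYYYYYY
YYYYYYYY
YYYYYYYY
YYYYYYYY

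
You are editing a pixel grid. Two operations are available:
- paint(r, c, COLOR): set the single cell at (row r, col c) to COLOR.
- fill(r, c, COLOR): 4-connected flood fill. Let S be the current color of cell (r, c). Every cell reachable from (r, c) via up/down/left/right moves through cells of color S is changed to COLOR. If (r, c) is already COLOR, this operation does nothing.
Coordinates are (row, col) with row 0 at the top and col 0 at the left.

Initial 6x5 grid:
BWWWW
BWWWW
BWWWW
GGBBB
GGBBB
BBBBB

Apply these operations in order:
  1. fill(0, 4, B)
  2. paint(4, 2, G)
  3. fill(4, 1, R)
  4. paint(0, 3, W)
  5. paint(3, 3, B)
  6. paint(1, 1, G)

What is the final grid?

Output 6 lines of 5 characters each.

Answer: BBBWB
BGBBB
BBBBB
RRBBB
RRRBB
BBBBB

Derivation:
After op 1 fill(0,4,B) [12 cells changed]:
BBBBB
BBBBB
BBBBB
GGBBB
GGBBB
BBBBB
After op 2 paint(4,2,G):
BBBBB
BBBBB
BBBBB
GGBBB
GGGBB
BBBBB
After op 3 fill(4,1,R) [5 cells changed]:
BBBBB
BBBBB
BBBBB
RRBBB
RRRBB
BBBBB
After op 4 paint(0,3,W):
BBBWB
BBBBB
BBBBB
RRBBB
RRRBB
BBBBB
After op 5 paint(3,3,B):
BBBWB
BBBBB
BBBBB
RRBBB
RRRBB
BBBBB
After op 6 paint(1,1,G):
BBBWB
BGBBB
BBBBB
RRBBB
RRRBB
BBBBB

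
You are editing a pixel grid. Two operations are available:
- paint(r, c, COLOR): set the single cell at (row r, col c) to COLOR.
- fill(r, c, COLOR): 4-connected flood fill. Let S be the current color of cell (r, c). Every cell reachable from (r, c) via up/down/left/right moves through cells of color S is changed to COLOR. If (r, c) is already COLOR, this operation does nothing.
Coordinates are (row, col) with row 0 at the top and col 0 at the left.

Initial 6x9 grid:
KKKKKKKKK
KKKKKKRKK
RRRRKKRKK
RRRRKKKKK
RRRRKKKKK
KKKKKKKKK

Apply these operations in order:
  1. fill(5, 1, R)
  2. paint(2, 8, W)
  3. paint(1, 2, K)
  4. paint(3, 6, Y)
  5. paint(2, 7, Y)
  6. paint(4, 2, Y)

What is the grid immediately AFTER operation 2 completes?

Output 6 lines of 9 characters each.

Answer: RRRRRRRRR
RRRRRRRRR
RRRRRRRRW
RRRRRRRRR
RRRRRRRRR
RRRRRRRRR

Derivation:
After op 1 fill(5,1,R) [40 cells changed]:
RRRRRRRRR
RRRRRRRRR
RRRRRRRRR
RRRRRRRRR
RRRRRRRRR
RRRRRRRRR
After op 2 paint(2,8,W):
RRRRRRRRR
RRRRRRRRR
RRRRRRRRW
RRRRRRRRR
RRRRRRRRR
RRRRRRRRR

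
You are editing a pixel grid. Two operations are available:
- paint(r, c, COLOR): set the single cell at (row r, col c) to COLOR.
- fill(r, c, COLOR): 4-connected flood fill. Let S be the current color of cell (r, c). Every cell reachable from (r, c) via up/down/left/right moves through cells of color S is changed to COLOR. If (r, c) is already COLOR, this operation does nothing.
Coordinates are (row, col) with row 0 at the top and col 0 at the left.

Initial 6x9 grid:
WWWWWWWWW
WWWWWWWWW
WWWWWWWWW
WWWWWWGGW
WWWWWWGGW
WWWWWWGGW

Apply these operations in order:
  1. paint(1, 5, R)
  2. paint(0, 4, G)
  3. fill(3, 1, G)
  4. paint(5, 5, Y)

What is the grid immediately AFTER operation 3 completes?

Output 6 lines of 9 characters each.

After op 1 paint(1,5,R):
WWWWWWWWW
WWWWWRWWW
WWWWWWWWW
WWWWWWGGW
WWWWWWGGW
WWWWWWGGW
After op 2 paint(0,4,G):
WWWWGWWWW
WWWWWRWWW
WWWWWWWWW
WWWWWWGGW
WWWWWWGGW
WWWWWWGGW
After op 3 fill(3,1,G) [46 cells changed]:
GGGGGGGGG
GGGGGRGGG
GGGGGGGGG
GGGGGGGGG
GGGGGGGGG
GGGGGGGGG

Answer: GGGGGGGGG
GGGGGRGGG
GGGGGGGGG
GGGGGGGGG
GGGGGGGGG
GGGGGGGGG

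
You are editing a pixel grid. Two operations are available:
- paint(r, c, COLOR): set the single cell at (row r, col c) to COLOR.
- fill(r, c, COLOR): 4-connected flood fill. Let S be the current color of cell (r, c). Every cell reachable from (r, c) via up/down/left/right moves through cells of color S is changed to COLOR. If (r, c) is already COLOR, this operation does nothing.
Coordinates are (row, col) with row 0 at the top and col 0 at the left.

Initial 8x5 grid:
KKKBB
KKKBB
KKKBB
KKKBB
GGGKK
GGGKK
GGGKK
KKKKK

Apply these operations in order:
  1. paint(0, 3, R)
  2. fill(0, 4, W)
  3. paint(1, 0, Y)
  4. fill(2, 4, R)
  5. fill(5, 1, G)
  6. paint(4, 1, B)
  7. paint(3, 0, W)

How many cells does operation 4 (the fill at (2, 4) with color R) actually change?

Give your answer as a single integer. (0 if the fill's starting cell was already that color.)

After op 1 paint(0,3,R):
KKKRB
KKKBB
KKKBB
KKKBB
GGGKK
GGGKK
GGGKK
KKKKK
After op 2 fill(0,4,W) [7 cells changed]:
KKKRW
KKKWW
KKKWW
KKKWW
GGGKK
GGGKK
GGGKK
KKKKK
After op 3 paint(1,0,Y):
KKKRW
YKKWW
KKKWW
KKKWW
GGGKK
GGGKK
GGGKK
KKKKK
After op 4 fill(2,4,R) [7 cells changed]:
KKKRR
YKKRR
KKKRR
KKKRR
GGGKK
GGGKK
GGGKK
KKKKK

Answer: 7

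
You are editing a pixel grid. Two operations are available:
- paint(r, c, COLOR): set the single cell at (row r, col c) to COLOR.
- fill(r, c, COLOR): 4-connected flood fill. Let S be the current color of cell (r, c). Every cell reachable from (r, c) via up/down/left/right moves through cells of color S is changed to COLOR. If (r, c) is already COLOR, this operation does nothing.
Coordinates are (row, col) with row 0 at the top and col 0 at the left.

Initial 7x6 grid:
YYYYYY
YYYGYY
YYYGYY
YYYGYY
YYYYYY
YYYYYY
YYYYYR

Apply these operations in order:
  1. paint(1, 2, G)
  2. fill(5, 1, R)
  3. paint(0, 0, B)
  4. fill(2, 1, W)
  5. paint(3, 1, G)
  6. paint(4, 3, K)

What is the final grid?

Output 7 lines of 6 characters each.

Answer: BWWWWW
WWGGWW
WWWGWW
WGWGWW
WWWKWW
WWWWWW
WWWWWW

Derivation:
After op 1 paint(1,2,G):
YYYYYY
YYGGYY
YYYGYY
YYYGYY
YYYYYY
YYYYYY
YYYYYR
After op 2 fill(5,1,R) [37 cells changed]:
RRRRRR
RRGGRR
RRRGRR
RRRGRR
RRRRRR
RRRRRR
RRRRRR
After op 3 paint(0,0,B):
BRRRRR
RRGGRR
RRRGRR
RRRGRR
RRRRRR
RRRRRR
RRRRRR
After op 4 fill(2,1,W) [37 cells changed]:
BWWWWW
WWGGWW
WWWGWW
WWWGWW
WWWWWW
WWWWWW
WWWWWW
After op 5 paint(3,1,G):
BWWWWW
WWGGWW
WWWGWW
WGWGWW
WWWWWW
WWWWWW
WWWWWW
After op 6 paint(4,3,K):
BWWWWW
WWGGWW
WWWGWW
WGWGWW
WWWKWW
WWWWWW
WWWWWW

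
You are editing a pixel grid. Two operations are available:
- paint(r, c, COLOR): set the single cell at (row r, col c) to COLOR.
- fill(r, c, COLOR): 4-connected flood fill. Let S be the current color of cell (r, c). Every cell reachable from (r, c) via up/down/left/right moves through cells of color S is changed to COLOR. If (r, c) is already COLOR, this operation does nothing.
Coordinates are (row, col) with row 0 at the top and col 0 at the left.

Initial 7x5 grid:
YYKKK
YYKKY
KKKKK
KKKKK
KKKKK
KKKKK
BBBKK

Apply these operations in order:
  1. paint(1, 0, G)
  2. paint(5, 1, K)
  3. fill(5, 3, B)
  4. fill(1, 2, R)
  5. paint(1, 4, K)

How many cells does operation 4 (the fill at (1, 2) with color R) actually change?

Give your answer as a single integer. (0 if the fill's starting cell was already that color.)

Answer: 30

Derivation:
After op 1 paint(1,0,G):
YYKKK
GYKKY
KKKKK
KKKKK
KKKKK
KKKKK
BBBKK
After op 2 paint(5,1,K):
YYKKK
GYKKY
KKKKK
KKKKK
KKKKK
KKKKK
BBBKK
After op 3 fill(5,3,B) [27 cells changed]:
YYBBB
GYBBY
BBBBB
BBBBB
BBBBB
BBBBB
BBBBB
After op 4 fill(1,2,R) [30 cells changed]:
YYRRR
GYRRY
RRRRR
RRRRR
RRRRR
RRRRR
RRRRR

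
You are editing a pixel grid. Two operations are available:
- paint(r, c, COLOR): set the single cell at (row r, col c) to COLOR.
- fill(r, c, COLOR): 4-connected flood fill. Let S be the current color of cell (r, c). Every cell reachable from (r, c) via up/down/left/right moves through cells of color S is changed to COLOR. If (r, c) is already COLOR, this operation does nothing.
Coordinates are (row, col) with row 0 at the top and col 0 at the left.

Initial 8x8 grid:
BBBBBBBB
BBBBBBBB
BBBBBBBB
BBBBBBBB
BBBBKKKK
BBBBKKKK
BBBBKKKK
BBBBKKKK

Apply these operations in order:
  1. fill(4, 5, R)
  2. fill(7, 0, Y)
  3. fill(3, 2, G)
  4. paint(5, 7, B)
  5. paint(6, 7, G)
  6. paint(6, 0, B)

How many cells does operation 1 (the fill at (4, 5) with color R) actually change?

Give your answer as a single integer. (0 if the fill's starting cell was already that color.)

After op 1 fill(4,5,R) [16 cells changed]:
BBBBBBBB
BBBBBBBB
BBBBBBBB
BBBBBBBB
BBBBRRRR
BBBBRRRR
BBBBRRRR
BBBBRRRR

Answer: 16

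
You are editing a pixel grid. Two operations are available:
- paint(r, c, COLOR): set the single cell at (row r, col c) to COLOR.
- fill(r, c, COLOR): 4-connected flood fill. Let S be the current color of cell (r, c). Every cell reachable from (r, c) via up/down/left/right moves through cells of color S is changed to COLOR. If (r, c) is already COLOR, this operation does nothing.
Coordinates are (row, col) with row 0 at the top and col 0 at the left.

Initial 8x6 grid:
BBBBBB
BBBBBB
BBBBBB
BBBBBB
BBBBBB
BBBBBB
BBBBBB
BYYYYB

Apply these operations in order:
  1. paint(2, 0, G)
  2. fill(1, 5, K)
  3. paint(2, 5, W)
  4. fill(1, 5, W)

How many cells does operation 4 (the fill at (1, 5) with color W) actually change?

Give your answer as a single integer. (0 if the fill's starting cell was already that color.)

Answer: 42

Derivation:
After op 1 paint(2,0,G):
BBBBBB
BBBBBB
GBBBBB
BBBBBB
BBBBBB
BBBBBB
BBBBBB
BYYYYB
After op 2 fill(1,5,K) [43 cells changed]:
KKKKKK
KKKKKK
GKKKKK
KKKKKK
KKKKKK
KKKKKK
KKKKKK
KYYYYK
After op 3 paint(2,5,W):
KKKKKK
KKKKKK
GKKKKW
KKKKKK
KKKKKK
KKKKKK
KKKKKK
KYYYYK
After op 4 fill(1,5,W) [42 cells changed]:
WWWWWW
WWWWWW
GWWWWW
WWWWWW
WWWWWW
WWWWWW
WWWWWW
WYYYYW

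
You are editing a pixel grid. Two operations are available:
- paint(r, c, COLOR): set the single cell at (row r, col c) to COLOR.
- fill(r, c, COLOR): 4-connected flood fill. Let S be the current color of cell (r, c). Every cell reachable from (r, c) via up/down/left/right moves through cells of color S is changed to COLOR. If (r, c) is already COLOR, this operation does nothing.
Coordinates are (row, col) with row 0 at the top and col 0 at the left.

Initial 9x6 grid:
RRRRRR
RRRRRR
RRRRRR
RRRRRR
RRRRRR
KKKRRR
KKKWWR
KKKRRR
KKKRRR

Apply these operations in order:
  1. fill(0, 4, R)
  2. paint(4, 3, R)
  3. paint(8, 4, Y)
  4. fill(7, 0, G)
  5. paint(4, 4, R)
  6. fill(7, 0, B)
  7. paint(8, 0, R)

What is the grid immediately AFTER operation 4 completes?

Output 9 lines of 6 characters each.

After op 1 fill(0,4,R) [0 cells changed]:
RRRRRR
RRRRRR
RRRRRR
RRRRRR
RRRRRR
KKKRRR
KKKWWR
KKKRRR
KKKRRR
After op 2 paint(4,3,R):
RRRRRR
RRRRRR
RRRRRR
RRRRRR
RRRRRR
KKKRRR
KKKWWR
KKKRRR
KKKRRR
After op 3 paint(8,4,Y):
RRRRRR
RRRRRR
RRRRRR
RRRRRR
RRRRRR
KKKRRR
KKKWWR
KKKRRR
KKKRYR
After op 4 fill(7,0,G) [12 cells changed]:
RRRRRR
RRRRRR
RRRRRR
RRRRRR
RRRRRR
GGGRRR
GGGWWR
GGGRRR
GGGRYR

Answer: RRRRRR
RRRRRR
RRRRRR
RRRRRR
RRRRRR
GGGRRR
GGGWWR
GGGRRR
GGGRYR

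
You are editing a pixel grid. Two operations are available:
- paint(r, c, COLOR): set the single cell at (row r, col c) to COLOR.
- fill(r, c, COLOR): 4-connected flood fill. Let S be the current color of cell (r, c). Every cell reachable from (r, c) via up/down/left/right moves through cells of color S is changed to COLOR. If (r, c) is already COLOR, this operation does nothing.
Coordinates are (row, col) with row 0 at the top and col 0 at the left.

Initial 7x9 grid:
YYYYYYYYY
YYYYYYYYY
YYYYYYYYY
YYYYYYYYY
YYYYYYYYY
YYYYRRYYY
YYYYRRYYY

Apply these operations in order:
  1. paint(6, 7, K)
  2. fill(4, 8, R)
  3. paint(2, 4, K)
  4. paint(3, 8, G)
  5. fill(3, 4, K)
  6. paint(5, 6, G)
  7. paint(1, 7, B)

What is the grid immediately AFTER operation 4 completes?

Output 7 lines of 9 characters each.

After op 1 paint(6,7,K):
YYYYYYYYY
YYYYYYYYY
YYYYYYYYY
YYYYYYYYY
YYYYYYYYY
YYYYRRYYY
YYYYRRYKY
After op 2 fill(4,8,R) [58 cells changed]:
RRRRRRRRR
RRRRRRRRR
RRRRRRRRR
RRRRRRRRR
RRRRRRRRR
RRRRRRRRR
RRRRRRRKR
After op 3 paint(2,4,K):
RRRRRRRRR
RRRRRRRRR
RRRRKRRRR
RRRRRRRRR
RRRRRRRRR
RRRRRRRRR
RRRRRRRKR
After op 4 paint(3,8,G):
RRRRRRRRR
RRRRRRRRR
RRRRKRRRR
RRRRRRRRG
RRRRRRRRR
RRRRRRRRR
RRRRRRRKR

Answer: RRRRRRRRR
RRRRRRRRR
RRRRKRRRR
RRRRRRRRG
RRRRRRRRR
RRRRRRRRR
RRRRRRRKR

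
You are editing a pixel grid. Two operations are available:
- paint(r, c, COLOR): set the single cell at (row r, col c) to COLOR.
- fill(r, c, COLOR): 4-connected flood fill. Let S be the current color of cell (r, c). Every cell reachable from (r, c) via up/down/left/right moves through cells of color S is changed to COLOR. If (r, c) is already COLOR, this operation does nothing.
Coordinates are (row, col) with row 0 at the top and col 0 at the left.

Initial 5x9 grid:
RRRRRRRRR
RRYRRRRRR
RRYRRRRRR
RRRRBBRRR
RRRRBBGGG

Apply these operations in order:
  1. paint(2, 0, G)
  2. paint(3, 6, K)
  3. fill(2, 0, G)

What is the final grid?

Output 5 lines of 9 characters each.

Answer: RRRRRRRRR
RRYRRRRRR
GRYRRRRRR
RRRRBBKRR
RRRRBBGGG

Derivation:
After op 1 paint(2,0,G):
RRRRRRRRR
RRYRRRRRR
GRYRRRRRR
RRRRBBRRR
RRRRBBGGG
After op 2 paint(3,6,K):
RRRRRRRRR
RRYRRRRRR
GRYRRRRRR
RRRRBBKRR
RRRRBBGGG
After op 3 fill(2,0,G) [0 cells changed]:
RRRRRRRRR
RRYRRRRRR
GRYRRRRRR
RRRRBBKRR
RRRRBBGGG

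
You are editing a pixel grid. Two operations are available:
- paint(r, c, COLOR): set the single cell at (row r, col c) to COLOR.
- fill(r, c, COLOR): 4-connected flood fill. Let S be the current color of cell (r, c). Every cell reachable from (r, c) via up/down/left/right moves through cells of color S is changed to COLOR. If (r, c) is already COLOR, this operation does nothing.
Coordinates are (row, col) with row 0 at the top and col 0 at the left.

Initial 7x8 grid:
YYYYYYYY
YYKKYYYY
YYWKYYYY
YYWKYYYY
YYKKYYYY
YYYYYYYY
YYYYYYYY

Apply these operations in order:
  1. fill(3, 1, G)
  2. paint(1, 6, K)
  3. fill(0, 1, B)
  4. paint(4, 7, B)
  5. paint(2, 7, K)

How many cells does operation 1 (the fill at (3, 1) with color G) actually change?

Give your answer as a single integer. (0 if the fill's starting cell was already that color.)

Answer: 48

Derivation:
After op 1 fill(3,1,G) [48 cells changed]:
GGGGGGGG
GGKKGGGG
GGWKGGGG
GGWKGGGG
GGKKGGGG
GGGGGGGG
GGGGGGGG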